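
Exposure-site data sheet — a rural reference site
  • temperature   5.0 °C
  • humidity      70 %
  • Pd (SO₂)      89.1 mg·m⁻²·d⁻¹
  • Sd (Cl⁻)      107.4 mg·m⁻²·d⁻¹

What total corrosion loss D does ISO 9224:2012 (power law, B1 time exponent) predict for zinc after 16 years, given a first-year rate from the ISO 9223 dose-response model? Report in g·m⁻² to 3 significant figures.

D(16) = 177 g·m⁻²

zinc: T≤10 °C ⇒ hinge +0.038·(5.0−10) = -0.1900
  SO₂ term: 0.0129·89.1^0.44·exp(0.046·70-0.1900) = 1.925
  Cl⁻ term: 0.0175·107.4^0.57·exp(0.008·70+0.085·5.0) = 0.6737
  sum: 1.925 + 0.6737 → r_corr = 2.599 μm/a
ISO 9224: D(t) = r_corr · t^b with b = 0.813 (zinc, B1)
  D(16) = 2.599 × 16^0.813 = 2.599 × 9.527 = 24.76 μm
  Mass loss = 24.76 μm × 7.14 g/cm³ = 176.8 g·m⁻²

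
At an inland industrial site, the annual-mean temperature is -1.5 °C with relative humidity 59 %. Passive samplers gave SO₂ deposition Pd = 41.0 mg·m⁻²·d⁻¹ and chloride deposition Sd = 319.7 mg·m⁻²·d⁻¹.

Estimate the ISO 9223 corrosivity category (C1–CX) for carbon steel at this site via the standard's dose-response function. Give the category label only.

C3

carbon steel: T≤10 °C ⇒ hinge +0.150·(-1.5−10) = -1.7250
  Pd branch = 1.77·Pd^0.52·e^(0.02·RH+f) = 7.078 μm/a
  Cl⁻ term: 0.102·319.7^0.62·exp(0.033·59+0.04·-1.5) = 24.05
  r_corr = 7.078 + 24.05 = 31.12 μm/a
ISO 9223 Table 2 (carbon steel): 25 < 31.1 ≤ 50 μm/a ⇒ C3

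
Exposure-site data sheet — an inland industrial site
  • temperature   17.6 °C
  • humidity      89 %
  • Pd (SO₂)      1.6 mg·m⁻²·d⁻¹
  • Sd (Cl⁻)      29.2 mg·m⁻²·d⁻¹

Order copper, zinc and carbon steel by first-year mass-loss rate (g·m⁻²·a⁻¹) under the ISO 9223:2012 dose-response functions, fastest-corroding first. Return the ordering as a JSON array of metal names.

["carbon steel", "copper", "zinc"]

copper: temperature factor f = -0.080·(7.6) = -0.6080
  sulphur-dioxide contribution → 0.622 μm/a
  chloride contribution → 1.487 μm/a
  ⇒ r_corr(copper) = 2.109 μm/a
  mass loss = 2.109 μm/a × 8.96 g/cm³ = 18.9 g·m⁻²·a⁻¹
zinc: temperature factor f = -0.071·(7.6) = -0.5396
  sulphur-dioxide contribution → 0.5547 μm/a
  chloride contribution → 1.09 μm/a
  ⇒ r_corr(zinc) = 1.644 μm/a
  mass loss = 1.644 μm/a × 7.14 g/cm³ = 11.74 g·m⁻²·a⁻¹
carbon steel: T>10 °C ⇒ hinge -0.054·(17.6−10) = -0.4104
  sulphur-dioxide contribution → 8.89 μm/a
  chloride contribution → 31.51 μm/a
  total first-year rate 40.4 μm/a
  mass loss = 40.4 μm/a × 7.85 g/cm³ = 317.1 g·m⁻²·a⁻¹
Ordering by g·m⁻²·a⁻¹: carbon steel (317) > copper (18.9) > zinc (11.7)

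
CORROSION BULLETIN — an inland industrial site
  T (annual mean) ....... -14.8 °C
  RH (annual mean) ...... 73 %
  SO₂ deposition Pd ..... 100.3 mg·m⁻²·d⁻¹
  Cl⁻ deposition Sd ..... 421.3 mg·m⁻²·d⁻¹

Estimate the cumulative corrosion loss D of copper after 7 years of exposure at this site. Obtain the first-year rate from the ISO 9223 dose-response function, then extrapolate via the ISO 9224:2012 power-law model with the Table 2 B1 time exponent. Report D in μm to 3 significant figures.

D(7) = 1.50 μm

copper: f(T) = +0.126·(T−10) [T≤10 °C] = -3.1248
  sulphur-dioxide contribution → 0.05728 μm/a
  chloride contribution → 0.3513 μm/a
  total first-year rate 0.4086 μm/a
ISO 9224: D(t) = r_corr · t^b with b = 0.667 (copper, B1)
  D(7) = 0.4086 × 7^0.667 = 0.4086 × 3.662 = 1.496 μm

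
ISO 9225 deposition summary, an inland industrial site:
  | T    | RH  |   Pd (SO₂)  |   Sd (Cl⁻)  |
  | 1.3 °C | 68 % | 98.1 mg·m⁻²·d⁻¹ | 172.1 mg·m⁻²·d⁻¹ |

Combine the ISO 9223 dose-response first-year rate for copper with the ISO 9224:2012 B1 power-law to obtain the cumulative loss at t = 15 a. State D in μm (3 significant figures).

D(15) = 5.05 μm

copper: temperature factor f = +0.126·(-8.7) = -1.0962
  Pd branch = 0.0053·Pd^0.26·e^(0.059·RH+f) = 0.3224 μm/a
  Cl⁻ term: 0.01025·172.1^0.27·exp(0.036·68+0.049·1.3) = 0.5072
  sum: 0.3224 + 0.5072 → r_corr = 0.8296 μm/a
Power-law: D(15) = r_corr · 15^0.667
  D(15) = 0.8296 × 15^0.667 = 0.8296 × 6.088 = 5.051 μm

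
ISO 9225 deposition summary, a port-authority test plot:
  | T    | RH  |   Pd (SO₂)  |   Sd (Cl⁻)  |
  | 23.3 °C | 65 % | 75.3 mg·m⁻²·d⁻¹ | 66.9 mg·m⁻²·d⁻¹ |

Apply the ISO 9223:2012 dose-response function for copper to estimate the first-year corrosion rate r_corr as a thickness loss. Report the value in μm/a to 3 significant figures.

copper: T>10 °C ⇒ hinge -0.080·(23.3−10) = -1.0640
  Pd branch = 0.0053·Pd^0.26·e^(0.059·RH+f) = 0.2604 μm/a
  Cl⁻ term: 0.01025·66.9^0.27·exp(0.036·65+0.049·23.3) = 1.037
  sum: 0.2604 + 1.037 → r_corr = 1.297 μm/a

r_corr = 1.30 μm/a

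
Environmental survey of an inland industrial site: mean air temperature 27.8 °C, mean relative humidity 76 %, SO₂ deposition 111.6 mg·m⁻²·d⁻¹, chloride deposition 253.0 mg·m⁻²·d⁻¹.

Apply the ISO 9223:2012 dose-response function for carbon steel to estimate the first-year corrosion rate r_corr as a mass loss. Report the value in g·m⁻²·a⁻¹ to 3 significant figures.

carbon steel: T>10 °C ⇒ hinge -0.054·(27.8−10) = -0.9612
  Pd branch = 1.77·Pd^0.52·e^(0.02·RH+f) = 35.93 μm/a
  Cl⁻ term: 0.102·253.0^0.62·exp(0.033·76+0.04·27.8) = 117.7
  sum: 35.93 + 117.7 → r_corr = 153.6 μm/a
Convert to mass loss: 153.6 μm/a × 7.85 g/cm³ = 1206 g·m⁻²·a⁻¹

r_corr = 1.21e+03 g·m⁻²·a⁻¹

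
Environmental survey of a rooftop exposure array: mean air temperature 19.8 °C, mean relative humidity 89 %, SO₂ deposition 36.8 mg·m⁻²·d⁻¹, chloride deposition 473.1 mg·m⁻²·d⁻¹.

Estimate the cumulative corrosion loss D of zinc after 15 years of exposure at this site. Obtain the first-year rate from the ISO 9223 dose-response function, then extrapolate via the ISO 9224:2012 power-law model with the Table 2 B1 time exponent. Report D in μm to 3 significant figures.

D(15) = 75.1 μm

zinc: T>10 °C ⇒ hinge -0.071·(19.8−10) = -0.6958
  SO₂ term: 0.0129·36.8^0.44·exp(0.046·89-0.6958) = 1.885
  Sd branch = 0.0175·Sd^0.57·e^(0.008·RH+0.085·T) = 6.425 μm/a
  r_corr = 1.885 + 6.425 = 8.311 μm/a
ISO 9224: D(t) = r_corr · t^b with b = 0.813 (zinc, B1)
  D(15) = 8.311 × 15^0.813 = 8.311 × 9.04 = 75.13 μm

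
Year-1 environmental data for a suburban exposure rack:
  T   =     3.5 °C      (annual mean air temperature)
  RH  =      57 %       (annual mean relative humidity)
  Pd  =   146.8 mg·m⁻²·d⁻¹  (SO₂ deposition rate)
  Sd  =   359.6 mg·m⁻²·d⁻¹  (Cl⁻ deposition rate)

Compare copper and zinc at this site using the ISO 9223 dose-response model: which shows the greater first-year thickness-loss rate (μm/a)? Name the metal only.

zinc

copper: temperature factor f = +0.126·(-6.5) = -0.8190
  Pd branch = 0.0053·Pd^0.26·e^(0.059·RH+f) = 0.2469 μm/a
  Sd branch = 0.01025·Sd^0.27·e^(0.036·RH+0.049·T) = 0.4639 μm/a
  sum: 0.2469 + 0.4639 → r_corr = 0.7108 μm/a
zinc: f(T) = +0.038·(T−10) [T≤10 °C] = -0.2470
  SO₂ term: 0.0129·146.8^0.44·exp(0.046·57-0.2470) = 1.246
  Cl⁻ term: 0.0175·359.6^0.57·exp(0.008·57+0.085·3.5) = 1.064
  sum: 1.246 + 1.064 → r_corr = 2.31 μm/a
Ordering by μm/a: zinc (2.31) > copper (0.711)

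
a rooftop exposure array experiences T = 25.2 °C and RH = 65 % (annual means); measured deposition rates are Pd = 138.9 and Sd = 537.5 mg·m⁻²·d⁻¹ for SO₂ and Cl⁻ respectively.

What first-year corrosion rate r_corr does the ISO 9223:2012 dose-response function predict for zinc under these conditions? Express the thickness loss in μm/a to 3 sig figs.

r_corr = 9.79 μm/a

zinc: temperature factor f = -0.071·(15.2) = -1.0792
  SO₂ term: 0.0129·138.9^0.44·exp(0.046·65-1.0792) = 0.7642
  Sd branch = 0.0175·Sd^0.57·e^(0.008·RH+0.085·T) = 9.025 μm/a
  r_corr = 0.7642 + 9.025 = 9.789 μm/a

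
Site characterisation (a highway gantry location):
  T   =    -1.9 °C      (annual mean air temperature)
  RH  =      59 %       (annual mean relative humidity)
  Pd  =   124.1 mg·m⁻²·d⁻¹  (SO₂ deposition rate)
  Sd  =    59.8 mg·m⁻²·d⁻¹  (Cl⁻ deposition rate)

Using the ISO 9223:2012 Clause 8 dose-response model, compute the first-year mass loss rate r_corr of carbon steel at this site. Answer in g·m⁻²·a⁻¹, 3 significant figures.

carbon steel: f(T) = +0.150·(T−10) [T≤10 °C] = -1.7850
  Pd branch = 1.77·Pd^0.52·e^(0.02·RH+f) = 11.86 μm/a
  Cl⁻ term: 0.102·59.8^0.62·exp(0.033·59+0.04·-1.9) = 8.37
  r_corr = 11.86 + 8.37 = 20.23 μm/a
Convert to mass loss: 20.23 μm/a × 7.85 g/cm³ = 158.8 g·m⁻²·a⁻¹

r_corr = 159 g·m⁻²·a⁻¹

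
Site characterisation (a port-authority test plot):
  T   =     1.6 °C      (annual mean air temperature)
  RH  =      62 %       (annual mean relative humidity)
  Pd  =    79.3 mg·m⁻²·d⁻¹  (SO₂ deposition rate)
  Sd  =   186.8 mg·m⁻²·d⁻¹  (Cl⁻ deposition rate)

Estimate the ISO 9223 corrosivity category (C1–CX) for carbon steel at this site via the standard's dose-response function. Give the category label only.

carbon steel: T≤10 °C ⇒ hinge +0.150·(1.6−10) = -1.2600
  Pd branch = 1.77·Pd^0.52·e^(0.02·RH+f) = 16.86 μm/a
  Cl⁻ term: 0.102·186.8^0.62·exp(0.033·62+0.04·1.6) = 21.54
  r_corr = 16.86 + 21.54 = 38.4 μm/a
Category bounds: 25…50 μm/a bracket r_corr ⇒ C3

C3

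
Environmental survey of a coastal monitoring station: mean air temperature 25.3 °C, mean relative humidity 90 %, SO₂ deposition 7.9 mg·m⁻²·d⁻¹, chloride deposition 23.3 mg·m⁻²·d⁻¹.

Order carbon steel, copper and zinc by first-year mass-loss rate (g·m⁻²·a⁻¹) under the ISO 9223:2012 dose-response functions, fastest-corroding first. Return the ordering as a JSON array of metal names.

["carbon steel", "copper", "zinc"]

carbon steel: f(T) = -0.054·(T−10) [T>10 °C] = -0.8262
  SO₂ term: 1.77·7.9^0.52·exp(0.02·90-0.8262) = 13.73
  Sd branch = 0.102·Sd^0.62·e^(0.033·RH+0.04·T) = 38.52 μm/a
  sum: 13.73 + 38.52 → r_corr = 52.25 μm/a
  mass loss = 52.25 μm/a × 7.85 g/cm³ = 410.2 g·m⁻²·a⁻¹
copper: T>10 °C ⇒ hinge -0.080·(25.3−10) = -1.2240
  SO₂ term: 0.0053·7.9^0.26·exp(0.059·90-1.2240) = 0.5397
  Cl⁻ term: 0.01025·23.3^0.27·exp(0.036·90+0.049·25.3) = 2.116
  r_corr = 0.5397 + 2.116 = 2.655 μm/a
  mass loss = 2.655 μm/a × 8.96 g/cm³ = 23.79 g·m⁻²·a⁻¹
zinc: temperature factor f = -0.071·(15.3) = -1.0863
  SO₂ term: 0.0129·7.9^0.44·exp(0.046·90-1.0863) = 0.6788
  Sd branch = 0.0175·Sd^0.57·e^(0.008·RH+0.085·T) = 1.858 μm/a
  r_corr = 0.6788 + 1.858 = 2.537 μm/a
  mass loss = 2.537 μm/a × 7.14 g/cm³ = 18.11 g·m⁻²·a⁻¹
Ordering by g·m⁻²·a⁻¹: carbon steel (410) > copper (23.8) > zinc (18.1)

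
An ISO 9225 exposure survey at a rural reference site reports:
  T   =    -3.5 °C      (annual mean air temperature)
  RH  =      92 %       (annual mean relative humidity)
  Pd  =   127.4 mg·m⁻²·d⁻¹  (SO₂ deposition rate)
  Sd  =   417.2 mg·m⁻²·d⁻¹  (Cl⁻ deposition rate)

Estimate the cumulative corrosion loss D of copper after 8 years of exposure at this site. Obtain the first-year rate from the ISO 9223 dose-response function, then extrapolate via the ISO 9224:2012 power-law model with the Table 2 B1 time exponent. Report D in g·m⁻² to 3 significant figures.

D(8) = 71.2 g·m⁻²

copper: temperature factor f = +0.126·(-13.5) = -1.7010
  sulphur-dioxide contribution → 0.7767 μm/a
  chloride contribution → 1.208 μm/a
  total first-year rate 1.985 μm/a
Long-term exponent b (ISO 9224 Table 2, B1) = 0.667
  D(8) = 1.985 × 8^0.667 = 1.985 × 4.003 = 7.945 μm
  Mass loss = 7.945 μm × 8.96 g/cm³ = 71.18 g·m⁻²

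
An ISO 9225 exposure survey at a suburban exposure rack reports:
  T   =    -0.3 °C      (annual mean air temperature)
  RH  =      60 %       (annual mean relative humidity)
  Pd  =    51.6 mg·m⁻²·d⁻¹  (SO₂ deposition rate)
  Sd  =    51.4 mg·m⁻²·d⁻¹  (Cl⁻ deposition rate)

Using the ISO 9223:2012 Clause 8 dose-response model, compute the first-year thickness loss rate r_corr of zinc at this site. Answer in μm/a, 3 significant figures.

zinc: f(T) = +0.038·(T−10) [T≤10 °C] = -0.3914
  SO₂ term: 0.0129·51.6^0.44·exp(0.046·60-0.3914) = 0.7813
  Sd branch = 0.0175·Sd^0.57·e^(0.008·RH+0.085·T) = 0.2604 μm/a
  sum: 0.7813 + 0.2604 → r_corr = 1.042 μm/a

r_corr = 1.04 μm/a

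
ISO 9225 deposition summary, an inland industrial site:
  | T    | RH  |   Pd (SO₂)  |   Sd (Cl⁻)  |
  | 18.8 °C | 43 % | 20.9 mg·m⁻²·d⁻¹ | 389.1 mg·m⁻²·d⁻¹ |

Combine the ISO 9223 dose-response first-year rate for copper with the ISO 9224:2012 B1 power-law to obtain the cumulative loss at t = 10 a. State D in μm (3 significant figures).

D(10) = 3.15 μm

copper: temperature factor f = -0.080·(8.8) = -0.7040
  SO₂ term: 0.0053·20.9^0.26·exp(0.059·43-0.7040) = 0.07304
  Sd branch = 0.01025·Sd^0.27·e^(0.036·RH+0.049·T) = 0.6059 μm/a
  sum: 0.07304 + 0.6059 → r_corr = 0.6789 μm/a
Long-term exponent b (ISO 9224 Table 2, B1) = 0.667
  D(10) = 0.6789 × 10^0.667 = 0.6789 × 4.645 = 3.154 μm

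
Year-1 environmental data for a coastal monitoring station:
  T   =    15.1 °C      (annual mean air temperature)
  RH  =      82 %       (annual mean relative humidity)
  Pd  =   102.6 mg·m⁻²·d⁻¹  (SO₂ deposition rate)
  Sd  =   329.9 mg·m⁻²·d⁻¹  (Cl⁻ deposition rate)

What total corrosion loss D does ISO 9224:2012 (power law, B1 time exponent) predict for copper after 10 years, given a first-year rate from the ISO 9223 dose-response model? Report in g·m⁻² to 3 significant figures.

copper: f(T) = -0.080·(T−10) [T>10 °C] = -0.4080
  Pd branch = 0.0053·Pd^0.26·e^(0.059·RH+f) = 1.483 μm/a
  Sd branch = 0.01025·Sd^0.27·e^(0.036·RH+0.049·T) = 1.968 μm/a
  r_corr = 1.483 + 1.968 = 3.451 μm/a
Power-law: D(10) = r_corr · 10^0.667
  D(10) = 3.451 × 10^0.667 = 3.451 × 4.645 = 16.03 μm
  Mass loss = 16.03 μm × 8.96 g/cm³ = 143.6 g·m⁻²

D(10) = 144 g·m⁻²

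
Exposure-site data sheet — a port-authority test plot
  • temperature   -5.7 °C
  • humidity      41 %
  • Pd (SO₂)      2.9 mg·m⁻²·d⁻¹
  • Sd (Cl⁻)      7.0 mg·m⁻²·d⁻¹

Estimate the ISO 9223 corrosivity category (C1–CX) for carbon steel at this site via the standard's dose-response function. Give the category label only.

carbon steel: T≤10 °C ⇒ hinge +0.150·(-5.7−10) = -2.3550
  sulphur-dioxide contribution → 0.6634 μm/a
  chloride contribution → 1.05 μm/a
  ⇒ r_corr(carbon steel) = 1.713 μm/a
ISO 9223 Table 2 (carbon steel): 1.3 < 1.71 ≤ 25 μm/a ⇒ C2

C2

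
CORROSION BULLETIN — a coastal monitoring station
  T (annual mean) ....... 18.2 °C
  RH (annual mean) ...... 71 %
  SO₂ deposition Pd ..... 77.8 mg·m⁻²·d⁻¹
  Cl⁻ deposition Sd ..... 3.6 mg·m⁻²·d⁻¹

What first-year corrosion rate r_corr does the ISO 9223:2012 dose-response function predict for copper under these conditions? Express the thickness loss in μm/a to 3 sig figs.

r_corr = 1.02 μm/a

copper: f(T) = -0.080·(T−10) [T>10 °C] = -0.6560
  sulphur-dioxide contribution → 0.5627 μm/a
  chloride contribution → 0.4553 μm/a
  ⇒ r_corr(copper) = 1.018 μm/a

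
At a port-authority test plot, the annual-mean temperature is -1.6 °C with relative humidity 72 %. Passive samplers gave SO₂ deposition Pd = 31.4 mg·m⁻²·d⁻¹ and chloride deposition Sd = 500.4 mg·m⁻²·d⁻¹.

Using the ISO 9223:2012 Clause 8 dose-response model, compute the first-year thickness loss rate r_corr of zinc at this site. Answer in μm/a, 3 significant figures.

zinc: f(T) = +0.038·(T−10) [T≤10 °C] = -0.4408
  sulphur-dioxide contribution → 1.038 μm/a
  chloride contribution → 0.9392 μm/a
  total first-year rate 1.977 μm/a

r_corr = 1.98 μm/a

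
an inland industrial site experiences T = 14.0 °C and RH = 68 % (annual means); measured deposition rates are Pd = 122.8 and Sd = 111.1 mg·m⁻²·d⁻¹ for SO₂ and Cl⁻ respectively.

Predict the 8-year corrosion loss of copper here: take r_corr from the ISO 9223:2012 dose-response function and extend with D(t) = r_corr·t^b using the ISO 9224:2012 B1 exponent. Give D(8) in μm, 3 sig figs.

D(8) = 6.33 μm

copper: temperature factor f = -0.080·(4.0) = -0.3200
  SO₂ term: 0.0053·122.8^0.26·exp(0.059·68-0.3200) = 0.7428
  Cl⁻ term: 0.01025·111.1^0.27·exp(0.036·68+0.049·14.0) = 0.8397
  r_corr = 0.7428 + 0.8397 = 1.583 μm/a
Long-term exponent b (ISO 9224 Table 2, B1) = 0.667
  D(8) = 1.583 × 8^0.667 = 1.583 × 4.003 = 6.335 μm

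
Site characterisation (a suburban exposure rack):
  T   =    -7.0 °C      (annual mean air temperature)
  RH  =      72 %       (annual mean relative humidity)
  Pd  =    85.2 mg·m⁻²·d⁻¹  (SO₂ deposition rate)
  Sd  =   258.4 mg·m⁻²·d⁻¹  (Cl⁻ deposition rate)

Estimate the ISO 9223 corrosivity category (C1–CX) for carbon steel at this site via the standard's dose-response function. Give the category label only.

carbon steel: f(T) = +0.150·(T−10) [T≤10 °C] = -2.5500
  sulphur-dioxide contribution → 5.885 μm/a
  chloride contribution → 25.97 μm/a
  ⇒ r_corr(carbon steel) = 31.86 μm/a
ISO 9223 Table 2 (carbon steel): 25 < 31.9 ≤ 50 μm/a ⇒ C3

C3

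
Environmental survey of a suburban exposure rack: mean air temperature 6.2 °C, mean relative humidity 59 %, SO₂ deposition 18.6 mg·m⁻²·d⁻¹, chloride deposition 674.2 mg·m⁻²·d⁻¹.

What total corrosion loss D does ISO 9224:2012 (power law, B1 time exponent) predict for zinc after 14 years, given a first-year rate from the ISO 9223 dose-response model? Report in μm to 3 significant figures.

zinc: temperature factor f = +0.038·(-3.8) = -0.1444
  sulphur-dioxide contribution → 0.6097 μm/a
  chloride contribution → 1.947 μm/a
  total first-year rate 2.556 μm/a
ISO 9224: D(t) = r_corr · t^b with b = 0.813 (zinc, B1)
  D(14) = 2.556 × 14^0.813 = 2.556 × 8.547 = 21.85 μm

D(14) = 21.8 μm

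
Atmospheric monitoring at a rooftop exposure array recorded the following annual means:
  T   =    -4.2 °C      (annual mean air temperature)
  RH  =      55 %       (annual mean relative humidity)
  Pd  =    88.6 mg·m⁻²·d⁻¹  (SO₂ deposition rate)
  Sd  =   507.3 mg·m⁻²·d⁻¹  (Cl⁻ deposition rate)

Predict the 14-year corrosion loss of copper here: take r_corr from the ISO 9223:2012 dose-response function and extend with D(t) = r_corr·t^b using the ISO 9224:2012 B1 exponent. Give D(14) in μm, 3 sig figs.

D(14) = 2.31 μm

copper: f(T) = +0.126·(T−10) [T≤10 °C] = -1.7892
  SO₂ term: 0.0053·88.6^0.26·exp(0.059·55-1.7892) = 0.07292
  Sd branch = 0.01025·Sd^0.27·e^(0.036·RH+0.049·T) = 0.3248 μm/a
  sum: 0.07292 + 0.3248 → r_corr = 0.3978 μm/a
Long-term exponent b (ISO 9224 Table 2, B1) = 0.667
  D(14) = 0.3978 × 14^0.667 = 0.3978 × 5.814 = 2.313 μm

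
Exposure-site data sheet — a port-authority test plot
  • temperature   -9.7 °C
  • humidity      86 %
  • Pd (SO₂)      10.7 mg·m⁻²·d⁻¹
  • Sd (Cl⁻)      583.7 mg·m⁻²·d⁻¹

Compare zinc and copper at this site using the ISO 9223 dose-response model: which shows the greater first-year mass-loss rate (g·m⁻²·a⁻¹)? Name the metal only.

zinc

zinc: T≤10 °C ⇒ hinge +0.038·(-9.7−10) = -0.7486
  SO₂ term: 0.0129·10.7^0.44·exp(0.046·86-0.7486) = 0.9046
  Sd branch = 0.0175·Sd^0.57·e^(0.008·RH+0.085·T) = 0.5761 μm/a
  r_corr = 0.9046 + 0.5761 = 1.481 μm/a
  mass loss = 1.481 μm/a × 7.14 g/cm³ = 10.57 g·m⁻²·a⁻¹
copper: temperature factor f = +0.126·(-19.7) = -2.4822
  SO₂ term: 0.0053·10.7^0.26·exp(0.059·86-2.4822) = 0.1311
  Sd branch = 0.01025·Sd^0.27·e^(0.036·RH+0.049·T) = 0.7866 μm/a
  r_corr = 0.1311 + 0.7866 = 0.9177 μm/a
  mass loss = 0.9177 μm/a × 8.96 g/cm³ = 8.222 g·m⁻²·a⁻¹
Ordering by g·m⁻²·a⁻¹: zinc (10.6) > copper (8.22)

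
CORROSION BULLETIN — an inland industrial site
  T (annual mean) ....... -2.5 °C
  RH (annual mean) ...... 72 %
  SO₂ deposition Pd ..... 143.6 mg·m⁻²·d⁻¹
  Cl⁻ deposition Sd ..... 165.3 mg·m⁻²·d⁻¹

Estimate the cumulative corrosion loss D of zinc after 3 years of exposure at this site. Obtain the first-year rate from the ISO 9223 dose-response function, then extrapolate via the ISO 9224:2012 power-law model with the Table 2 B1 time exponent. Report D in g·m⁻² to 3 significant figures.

D(3) = 42.2 g·m⁻²

zinc: T≤10 °C ⇒ hinge +0.038·(-2.5−10) = -0.4750
  SO₂ term: 0.0129·143.6^0.44·exp(0.046·72-0.4750) = 1.958
  Sd branch = 0.0175·Sd^0.57·e^(0.008·RH+0.085·T) = 0.4627 μm/a
  r_corr = 1.958 + 0.4627 = 2.421 μm/a
Long-term exponent b (ISO 9224 Table 2, B1) = 0.813
  D(3) = 2.421 × 3^0.813 = 2.421 × 2.443 = 5.914 μm
  Mass loss = 5.914 μm × 7.14 g/cm³ = 42.22 g·m⁻²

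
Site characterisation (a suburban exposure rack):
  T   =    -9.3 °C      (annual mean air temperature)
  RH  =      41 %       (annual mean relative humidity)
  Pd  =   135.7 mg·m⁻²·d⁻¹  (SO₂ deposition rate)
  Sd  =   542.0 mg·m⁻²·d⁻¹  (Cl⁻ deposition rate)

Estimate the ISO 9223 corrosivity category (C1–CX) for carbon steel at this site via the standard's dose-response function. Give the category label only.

C2

carbon steel: temperature factor f = +0.150·(-19.3) = -2.8950
  SO₂ term: 1.77·135.7^0.52·exp(0.02·41-2.8950) = 2.856
  Sd branch = 0.102·Sd^0.62·e^(0.033·RH+0.04·T) = 13.48 μm/a
  sum: 2.856 + 13.48 → r_corr = 16.34 μm/a
ISO 9223 Table 2 (carbon steel): 1.3 < 16.3 ≤ 25 μm/a ⇒ C2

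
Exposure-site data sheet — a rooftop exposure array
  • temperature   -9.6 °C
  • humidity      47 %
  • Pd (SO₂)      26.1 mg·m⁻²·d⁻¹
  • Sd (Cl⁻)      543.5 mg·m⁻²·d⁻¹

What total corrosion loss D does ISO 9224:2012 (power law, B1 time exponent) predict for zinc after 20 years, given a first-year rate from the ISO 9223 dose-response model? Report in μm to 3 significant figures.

D(20) = 7.22 μm

zinc: temperature factor f = +0.038·(-19.6) = -0.7448
  SO₂ term: 0.0129·26.1^0.44·exp(0.046·47-0.7448) = 0.2236
  Cl⁻ term: 0.0175·543.5^0.57·exp(0.008·47+0.085·-9.6) = 0.4083
  r_corr = 0.2236 + 0.4083 = 0.6319 μm/a
Long-term exponent b (ISO 9224 Table 2, B1) = 0.813
  D(20) = 0.6319 × 20^0.813 = 0.6319 × 11.42 = 7.217 μm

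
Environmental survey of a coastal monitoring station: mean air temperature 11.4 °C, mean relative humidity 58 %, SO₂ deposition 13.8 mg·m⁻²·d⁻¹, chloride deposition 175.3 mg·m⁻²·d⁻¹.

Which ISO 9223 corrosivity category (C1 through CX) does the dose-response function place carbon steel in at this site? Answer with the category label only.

carbon steel: f(T) = -0.054·(T−10) [T>10 °C] = -0.0756
  sulphur-dioxide contribution → 20.5 μm/a
  chloride contribution → 26.85 μm/a
  ⇒ r_corr(carbon steel) = 47.35 μm/a
47.4 μm/a falls in (25, 50] for carbon steel → category C3

C3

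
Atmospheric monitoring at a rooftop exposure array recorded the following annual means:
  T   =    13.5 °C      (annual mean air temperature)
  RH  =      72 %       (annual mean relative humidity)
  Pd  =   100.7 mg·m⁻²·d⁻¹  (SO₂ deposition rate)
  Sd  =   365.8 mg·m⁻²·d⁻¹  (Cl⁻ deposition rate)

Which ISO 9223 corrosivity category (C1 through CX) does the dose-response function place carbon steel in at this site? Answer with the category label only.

carbon steel: f(T) = -0.054·(T−10) [T>10 °C] = -0.1890
  Pd branch = 1.77·Pd^0.52·e^(0.02·RH+f) = 68.05 μm/a
  Sd branch = 0.102·Sd^0.62·e^(0.033·RH+0.04·T) = 73.15 μm/a
  r_corr = 68.05 + 73.15 = 141.2 μm/a
ISO 9223 Table 2 (carbon steel): 80 < 141 ≤ 200 μm/a ⇒ C5

C5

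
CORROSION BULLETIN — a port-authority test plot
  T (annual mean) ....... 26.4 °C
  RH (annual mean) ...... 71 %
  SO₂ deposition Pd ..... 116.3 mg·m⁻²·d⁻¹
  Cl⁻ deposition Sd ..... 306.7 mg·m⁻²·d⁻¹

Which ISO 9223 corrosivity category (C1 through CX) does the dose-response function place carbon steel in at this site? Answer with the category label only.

carbon steel: f(T) = -0.054·(T−10) [T>10 °C] = -0.8856
  SO₂ term: 1.77·116.3^0.52·exp(0.02·71-0.8856) = 35.82
  Sd branch = 0.102·Sd^0.62·e^(0.033·RH+0.04·T) = 106.3 μm/a
  r_corr = 35.82 + 106.3 = 142.1 μm/a
Category bounds: 80…200 μm/a bracket r_corr ⇒ C5

C5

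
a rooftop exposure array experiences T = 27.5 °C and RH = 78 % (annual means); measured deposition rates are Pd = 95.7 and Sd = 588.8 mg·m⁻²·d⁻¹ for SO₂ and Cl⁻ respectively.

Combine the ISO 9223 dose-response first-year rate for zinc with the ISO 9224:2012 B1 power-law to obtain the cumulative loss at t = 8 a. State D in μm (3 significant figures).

D(8) = 75.0 μm

zinc: f(T) = -0.071·(T−10) [T>10 °C] = -1.2425
  SO₂ term: 0.0129·95.7^0.44·exp(0.046·78-1.2425) = 1.002
  Sd branch = 0.0175·Sd^0.57·e^(0.008·RH+0.085·T) = 12.83 μm/a
  sum: 1.002 + 12.83 → r_corr = 13.83 μm/a
Power-law: D(8) = r_corr · 8^0.813
  D(8) = 13.83 × 8^0.813 = 13.83 × 5.423 = 74.98 μm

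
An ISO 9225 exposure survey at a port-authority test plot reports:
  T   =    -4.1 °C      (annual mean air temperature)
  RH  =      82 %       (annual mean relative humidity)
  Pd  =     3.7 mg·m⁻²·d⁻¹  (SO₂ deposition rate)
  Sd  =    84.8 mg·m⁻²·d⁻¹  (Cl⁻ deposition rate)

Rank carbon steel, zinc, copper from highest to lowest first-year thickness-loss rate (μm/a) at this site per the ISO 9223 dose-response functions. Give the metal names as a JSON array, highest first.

carbon steel: f(T) = +0.150·(T−10) [T≤10 °C] = -2.1150
  SO₂ term: 1.77·3.7^0.52·exp(0.02·82-2.1150) = 2.173
  Sd branch = 0.102·Sd^0.62·e^(0.033·RH+0.04·T) = 20.33 μm/a
  r_corr = 2.173 + 20.33 = 22.51 μm/a
zinc: f(T) = +0.038·(T−10) [T≤10 °C] = -0.5358
  SO₂ term: 0.0129·3.7^0.44·exp(0.046·82-0.5358) = 0.5835
  Sd branch = 0.0175·Sd^0.57·e^(0.008·RH+0.085·T) = 0.2991 μm/a
  r_corr = 0.5835 + 0.2991 = 0.8826 μm/a
copper: temperature factor f = +0.126·(-14.1) = -1.7766
  Pd branch = 0.0053·Pd^0.26·e^(0.059·RH+f) = 0.1591 μm/a
  Cl⁻ term: 0.01025·84.8^0.27·exp(0.036·82+0.049·-4.1) = 0.5323
  sum: 0.1591 + 0.5323 → r_corr = 0.6914 μm/a
Ordering by μm/a: carbon steel (22.5) > zinc (0.883) > copper (0.691)

["carbon steel", "zinc", "copper"]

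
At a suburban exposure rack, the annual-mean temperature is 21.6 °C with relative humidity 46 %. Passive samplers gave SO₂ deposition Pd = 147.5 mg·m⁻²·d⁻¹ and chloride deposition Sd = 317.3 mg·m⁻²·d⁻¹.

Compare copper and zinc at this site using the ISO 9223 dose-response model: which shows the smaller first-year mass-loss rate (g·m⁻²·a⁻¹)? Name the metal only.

copper

copper: temperature factor f = -0.080·(11.6) = -0.9280
  Pd branch = 0.0053·Pd^0.26·e^(0.059·RH+f) = 0.1158 μm/a
  Sd branch = 0.01025·Sd^0.27·e^(0.036·RH+0.049·T) = 0.7328 μm/a
  r_corr = 0.1158 + 0.7328 = 0.8486 μm/a
  mass loss = 0.8486 μm/a × 8.96 g/cm³ = 7.603 g·m⁻²·a⁻¹
zinc: T>10 °C ⇒ hinge -0.071·(21.6−10) = -0.8236
  Pd branch = 0.0129·Pd^0.44·e^(0.046·RH+f) = 0.4228 μm/a
  Sd branch = 0.0175·Sd^0.57·e^(0.008·RH+0.085·T) = 4.227 μm/a
  r_corr = 0.4228 + 4.227 = 4.65 μm/a
  mass loss = 4.65 μm/a × 7.14 g/cm³ = 33.2 g·m⁻²·a⁻¹
Ordering by g·m⁻²·a⁻¹: zinc (33.2) > copper (7.6)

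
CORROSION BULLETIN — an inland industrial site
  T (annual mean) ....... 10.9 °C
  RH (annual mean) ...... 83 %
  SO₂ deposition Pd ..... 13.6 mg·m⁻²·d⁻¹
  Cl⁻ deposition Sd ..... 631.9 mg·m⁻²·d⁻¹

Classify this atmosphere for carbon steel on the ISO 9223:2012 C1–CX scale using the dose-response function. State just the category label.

C5

carbon steel: temperature factor f = -0.054·(0.9) = -0.0486
  sulphur-dioxide contribution → 34.45 μm/a
  chloride contribution → 133 μm/a
  ⇒ r_corr(carbon steel) = 167.5 μm/a
167 μm/a falls in (80, 200] for carbon steel → category C5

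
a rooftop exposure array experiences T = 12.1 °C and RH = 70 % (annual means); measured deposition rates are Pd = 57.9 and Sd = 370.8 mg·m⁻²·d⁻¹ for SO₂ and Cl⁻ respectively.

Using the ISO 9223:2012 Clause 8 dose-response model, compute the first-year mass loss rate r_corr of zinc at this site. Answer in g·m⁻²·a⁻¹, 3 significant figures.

zinc: f(T) = -0.071·(T−10) [T>10 °C] = -0.1491
  sulphur-dioxide contribution → 1.659 μm/a
  chloride contribution → 2.496 μm/a
  total first-year rate 4.155 μm/a
Convert to mass loss: 4.155 μm/a × 7.14 g/cm³ = 29.67 g·m⁻²·a⁻¹

r_corr = 29.7 g·m⁻²·a⁻¹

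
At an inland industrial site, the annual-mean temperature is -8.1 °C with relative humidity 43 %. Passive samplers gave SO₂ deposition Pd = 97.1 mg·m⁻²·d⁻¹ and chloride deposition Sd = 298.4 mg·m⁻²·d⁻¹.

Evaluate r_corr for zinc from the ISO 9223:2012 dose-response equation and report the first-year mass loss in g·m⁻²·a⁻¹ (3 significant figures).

r_corr = 4.79 g·m⁻²·a⁻¹

zinc: T≤10 °C ⇒ hinge +0.038·(-8.1−10) = -0.6878
  Pd branch = 0.0129·Pd^0.44·e^(0.046·RH+f) = 0.351 μm/a
  Sd branch = 0.0175·Sd^0.57·e^(0.008·RH+0.085·T) = 0.3192 μm/a
  sum: 0.351 + 0.3192 → r_corr = 0.6702 μm/a
Convert to mass loss: 0.6702 μm/a × 7.14 g/cm³ = 4.785 g·m⁻²·a⁻¹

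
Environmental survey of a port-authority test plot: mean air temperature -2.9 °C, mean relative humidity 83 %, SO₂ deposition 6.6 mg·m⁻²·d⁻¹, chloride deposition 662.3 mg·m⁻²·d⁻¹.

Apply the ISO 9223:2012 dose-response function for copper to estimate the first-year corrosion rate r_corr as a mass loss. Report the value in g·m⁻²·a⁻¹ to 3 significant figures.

copper: f(T) = +0.126·(T−10) [T≤10 °C] = -1.6254
  sulphur-dioxide contribution → 0.2281 μm/a
  chloride contribution → 1.019 μm/a
  ⇒ r_corr(copper) = 1.248 μm/a
Convert to mass loss: 1.248 μm/a × 8.96 g/cm³ = 11.18 g·m⁻²·a⁻¹

r_corr = 11.2 g·m⁻²·a⁻¹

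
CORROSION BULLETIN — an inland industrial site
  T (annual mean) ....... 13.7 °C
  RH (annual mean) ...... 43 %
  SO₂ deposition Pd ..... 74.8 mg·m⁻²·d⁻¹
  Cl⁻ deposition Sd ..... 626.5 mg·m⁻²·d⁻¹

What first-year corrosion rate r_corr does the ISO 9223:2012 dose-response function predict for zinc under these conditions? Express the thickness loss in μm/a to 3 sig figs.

r_corr = 3.59 μm/a

zinc: temperature factor f = -0.071·(3.7) = -0.2627
  Pd branch = 0.0129·Pd^0.44·e^(0.046·RH+f) = 0.4787 μm/a
  Sd branch = 0.0175·Sd^0.57·e^(0.008·RH+0.085·T) = 3.108 μm/a
  sum: 0.4787 + 3.108 → r_corr = 3.586 μm/a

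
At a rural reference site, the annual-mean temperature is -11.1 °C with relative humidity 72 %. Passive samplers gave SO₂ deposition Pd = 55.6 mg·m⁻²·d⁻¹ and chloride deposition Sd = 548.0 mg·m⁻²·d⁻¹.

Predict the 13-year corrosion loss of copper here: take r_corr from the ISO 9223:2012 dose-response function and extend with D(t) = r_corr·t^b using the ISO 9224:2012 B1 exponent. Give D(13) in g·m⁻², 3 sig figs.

copper: temperature factor f = +0.126·(-21.1) = -2.6586
  SO₂ term: 0.0053·55.6^0.26·exp(0.059·72-2.6586) = 0.07384
  Sd branch = 0.01025·Sd^0.27·e^(0.036·RH+0.049·T) = 0.4362 μm/a
  r_corr = 0.07384 + 0.4362 = 0.51 μm/a
ISO 9224: D(t) = r_corr · t^b with b = 0.667 (copper, B1)
  D(13) = 0.51 × 13^0.667 = 0.51 × 5.534 = 2.822 μm
  Mass loss = 2.822 μm × 8.96 g/cm³ = 25.29 g·m⁻²

D(13) = 25.3 g·m⁻²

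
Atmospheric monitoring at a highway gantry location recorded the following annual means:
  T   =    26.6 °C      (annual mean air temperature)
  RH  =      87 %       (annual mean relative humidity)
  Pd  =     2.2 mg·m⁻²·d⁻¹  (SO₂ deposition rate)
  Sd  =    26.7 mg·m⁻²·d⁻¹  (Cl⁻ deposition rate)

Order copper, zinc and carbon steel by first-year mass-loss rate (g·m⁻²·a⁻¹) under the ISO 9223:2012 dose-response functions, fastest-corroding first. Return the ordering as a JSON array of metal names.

copper: temperature factor f = -0.080·(16.6) = -1.3280
  Pd branch = 0.0053·Pd^0.26·e^(0.059·RH+f) = 0.2923 μm/a
  Sd branch = 0.01025·Sd^0.27·e^(0.036·RH+0.049·T) = 2.1 μm/a
  sum: 0.2923 + 2.1 → r_corr = 2.392 μm/a
  mass loss = 2.392 μm/a × 8.96 g/cm³ = 21.43 g·m⁻²·a⁻¹
zinc: T>10 °C ⇒ hinge -0.071·(26.6−10) = -1.1786
  Pd branch = 0.0129·Pd^0.44·e^(0.046·RH+f) = 0.3072 μm/a
  Cl⁻ term: 0.0175·26.7^0.57·exp(0.008·87+0.085·26.6) = 2.19
  r_corr = 0.3072 + 2.19 = 2.497 μm/a
  mass loss = 2.497 μm/a × 7.14 g/cm³ = 17.83 g·m⁻²·a⁻¹
carbon steel: T>10 °C ⇒ hinge -0.054·(26.6−10) = -0.8964
  SO₂ term: 1.77·2.2^0.52·exp(0.02·87-0.8964) = 6.2
  Sd branch = 0.102·Sd^0.62·e^(0.033·RH+0.04·T) = 39.99 μm/a
  sum: 6.2 + 39.99 → r_corr = 46.19 μm/a
  mass loss = 46.19 μm/a × 7.85 g/cm³ = 362.6 g·m⁻²·a⁻¹
Ordering by g·m⁻²·a⁻¹: carbon steel (363) > copper (21.4) > zinc (17.8)

["carbon steel", "copper", "zinc"]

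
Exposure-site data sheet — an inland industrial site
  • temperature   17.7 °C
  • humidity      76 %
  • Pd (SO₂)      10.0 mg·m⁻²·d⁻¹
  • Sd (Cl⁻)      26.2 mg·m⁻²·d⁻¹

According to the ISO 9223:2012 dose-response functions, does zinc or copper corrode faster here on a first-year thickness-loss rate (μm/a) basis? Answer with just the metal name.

zinc: temperature factor f = -0.071·(7.7) = -0.5467
  Pd branch = 0.0129·Pd^0.44·e^(0.046·RH+f) = 0.6784 μm/a
  Cl⁻ term: 0.0175·26.2^0.57·exp(0.008·76+0.085·17.7) = 0.9309
  sum: 0.6784 + 0.9309 → r_corr = 1.609 μm/a
copper: T>10 °C ⇒ hinge -0.080·(17.7−10) = -0.6160
  SO₂ term: 0.0053·10.0^0.26·exp(0.059·76-0.6160) = 0.4615
  Sd branch = 0.01025·Sd^0.27·e^(0.036·RH+0.049·T) = 0.909 μm/a
  sum: 0.4615 + 0.909 → r_corr = 1.37 μm/a
Ordering by μm/a: zinc (1.61) > copper (1.37)

zinc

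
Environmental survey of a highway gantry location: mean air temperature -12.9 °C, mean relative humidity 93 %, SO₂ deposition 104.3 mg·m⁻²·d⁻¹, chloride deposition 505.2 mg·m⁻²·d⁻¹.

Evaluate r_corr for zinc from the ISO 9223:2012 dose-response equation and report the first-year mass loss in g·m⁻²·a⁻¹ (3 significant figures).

zinc: temperature factor f = +0.038·(-22.9) = -0.8702
  SO₂ term: 0.0129·104.3^0.44·exp(0.046·93-0.8702) = 3.01
  Cl⁻ term: 0.0175·505.2^0.57·exp(0.008·93+0.085·-12.9) = 0.4275
  sum: 3.01 + 0.4275 → r_corr = 3.438 μm/a
Convert to mass loss: 3.438 μm/a × 7.14 g/cm³ = 24.55 g·m⁻²·a⁻¹

r_corr = 24.5 g·m⁻²·a⁻¹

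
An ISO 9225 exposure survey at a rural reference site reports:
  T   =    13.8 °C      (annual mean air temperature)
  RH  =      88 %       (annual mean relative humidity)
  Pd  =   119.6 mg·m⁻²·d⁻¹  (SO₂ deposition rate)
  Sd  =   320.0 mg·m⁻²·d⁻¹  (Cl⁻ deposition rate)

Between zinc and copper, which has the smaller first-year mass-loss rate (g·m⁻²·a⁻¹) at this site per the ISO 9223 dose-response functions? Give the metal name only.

copper

zinc: f(T) = -0.071·(T−10) [T>10 °C] = -0.2698
  sulphur-dioxide contribution → 4.631 μm/a
  chloride contribution → 3.063 μm/a
  total first-year rate 7.694 μm/a
  mass loss = 7.694 μm/a × 7.14 g/cm³ = 54.93 g·m⁻²·a⁻¹
copper: temperature factor f = -0.080·(3.8) = -0.3040
  sulphur-dioxide contribution → 2.44 μm/a
  chloride contribution → 2.273 μm/a
  total first-year rate 4.713 μm/a
  mass loss = 4.713 μm/a × 8.96 g/cm³ = 42.23 g·m⁻²·a⁻¹
Ordering by g·m⁻²·a⁻¹: zinc (54.9) > copper (42.2)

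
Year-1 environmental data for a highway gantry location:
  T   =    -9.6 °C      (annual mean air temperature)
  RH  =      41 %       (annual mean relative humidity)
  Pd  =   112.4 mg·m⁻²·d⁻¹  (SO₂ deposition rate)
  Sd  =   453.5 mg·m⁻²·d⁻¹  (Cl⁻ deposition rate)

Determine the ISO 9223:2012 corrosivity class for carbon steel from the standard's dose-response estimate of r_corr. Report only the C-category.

carbon steel: temperature factor f = +0.150·(-19.6) = -2.9400
  sulphur-dioxide contribution → 2.476 μm/a
  chloride contribution → 11.93 μm/a
  ⇒ r_corr(carbon steel) = 14.4 μm/a
Category bounds: 1.3…25 μm/a bracket r_corr ⇒ C2

C2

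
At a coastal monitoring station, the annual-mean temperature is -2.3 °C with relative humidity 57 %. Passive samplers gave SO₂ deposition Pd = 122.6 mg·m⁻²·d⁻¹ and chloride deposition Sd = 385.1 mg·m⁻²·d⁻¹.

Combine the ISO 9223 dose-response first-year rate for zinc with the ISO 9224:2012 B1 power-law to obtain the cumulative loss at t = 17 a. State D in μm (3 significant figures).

zinc: f(T) = +0.038·(T−10) [T≤10 °C] = -0.4674
  SO₂ term: 0.0129·122.6^0.44·exp(0.046·57-0.4674) = 0.9231
  Cl⁻ term: 0.0175·385.1^0.57·exp(0.008·57+0.085·-2.3) = 0.676
  r_corr = 0.9231 + 0.676 = 1.599 μm/a
ISO 9224: D(t) = r_corr · t^b with b = 0.813 (zinc, B1)
  D(17) = 1.599 × 17^0.813 = 1.599 × 10.01 = 16 μm

D(17) = 16.0 μm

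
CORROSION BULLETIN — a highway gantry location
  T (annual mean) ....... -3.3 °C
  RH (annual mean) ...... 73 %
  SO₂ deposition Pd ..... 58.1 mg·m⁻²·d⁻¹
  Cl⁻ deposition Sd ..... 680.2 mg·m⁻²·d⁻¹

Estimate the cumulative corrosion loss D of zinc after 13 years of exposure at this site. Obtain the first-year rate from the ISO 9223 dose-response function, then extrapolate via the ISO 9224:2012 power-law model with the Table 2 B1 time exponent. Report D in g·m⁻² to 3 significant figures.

zinc: temperature factor f = +0.038·(-13.3) = -0.5054
  Pd branch = 0.0129·Pd^0.44·e^(0.046·RH+f) = 1.336 μm/a
  Sd branch = 0.0175·Sd^0.57·e^(0.008·RH+0.085·T) = 0.976 μm/a
  r_corr = 1.336 + 0.976 = 2.312 μm/a
Power-law: D(13) = r_corr · 13^0.813
  D(13) = 2.312 × 13^0.813 = 2.312 × 8.047 = 18.6 μm
  Mass loss = 18.6 μm × 7.14 g/cm³ = 132.8 g·m⁻²

D(13) = 133 g·m⁻²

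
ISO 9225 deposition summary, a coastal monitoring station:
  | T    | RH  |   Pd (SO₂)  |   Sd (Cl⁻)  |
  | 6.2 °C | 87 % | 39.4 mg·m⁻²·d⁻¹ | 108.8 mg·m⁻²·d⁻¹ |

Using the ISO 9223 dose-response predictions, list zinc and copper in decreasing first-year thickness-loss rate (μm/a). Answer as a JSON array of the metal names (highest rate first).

zinc: temperature factor f = +0.038·(-3.8) = -0.1444
  Pd branch = 0.0129·Pd^0.44·e^(0.046·RH+f) = 3.076 μm/a
  Sd branch = 0.0175·Sd^0.57·e^(0.008·RH+0.085·T) = 0.8611 μm/a
  r_corr = 3.076 + 0.8611 = 3.937 μm/a
copper: f(T) = +0.126·(T−10) [T≤10 °C] = -0.4788
  Pd branch = 0.0053·Pd^0.26·e^(0.059·RH+f) = 1.447 μm/a
  Sd branch = 0.01025·Sd^0.27·e^(0.036·RH+0.049·T) = 1.129 μm/a
  r_corr = 1.447 + 1.129 = 2.576 μm/a
Ordering by μm/a: zinc (3.94) > copper (2.58)

["zinc", "copper"]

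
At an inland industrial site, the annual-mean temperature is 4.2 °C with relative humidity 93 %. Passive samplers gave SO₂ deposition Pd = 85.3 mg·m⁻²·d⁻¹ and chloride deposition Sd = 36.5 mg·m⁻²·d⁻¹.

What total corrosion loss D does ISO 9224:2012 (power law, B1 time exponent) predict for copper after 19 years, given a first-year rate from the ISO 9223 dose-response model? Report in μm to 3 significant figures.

D(19) = 20.7 μm

copper: T≤10 °C ⇒ hinge +0.126·(4.2−10) = -0.7308
  Pd branch = 0.0053·Pd^0.26·e^(0.059·RH+f) = 1.958 μm/a
  Cl⁻ term: 0.01025·36.5^0.27·exp(0.036·93+0.049·4.2) = 0.9461
  r_corr = 1.958 + 0.9461 = 2.905 μm/a
Long-term exponent b (ISO 9224 Table 2, B1) = 0.667
  D(19) = 2.905 × 19^0.667 = 2.905 × 7.127 = 20.7 μm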